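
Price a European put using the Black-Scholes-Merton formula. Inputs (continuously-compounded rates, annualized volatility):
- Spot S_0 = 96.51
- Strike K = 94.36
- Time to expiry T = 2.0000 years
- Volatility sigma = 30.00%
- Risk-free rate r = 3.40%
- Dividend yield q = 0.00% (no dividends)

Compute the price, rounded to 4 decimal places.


Answer: Price = 11.6813

Derivation:
d1 = (ln(S/K) + (r - q + 0.5*sigma^2) * T) / (sigma * sqrt(T)) = 0.42551182
d2 = d1 - sigma * sqrt(T) = 0.00124775
exp(-rT) = 0.93426047; exp(-qT) = 1.00000000
P = K * exp(-rT) * N(-d2) - S_0 * exp(-qT) * N(-d1)
N(-d1) = 0.33523180; N(-d2) = 0.49950222
P = 94.3600 * 0.93426047 * 0.49950222 - 96.5100 * 1.00000000 * 0.33523180 = 11.6813


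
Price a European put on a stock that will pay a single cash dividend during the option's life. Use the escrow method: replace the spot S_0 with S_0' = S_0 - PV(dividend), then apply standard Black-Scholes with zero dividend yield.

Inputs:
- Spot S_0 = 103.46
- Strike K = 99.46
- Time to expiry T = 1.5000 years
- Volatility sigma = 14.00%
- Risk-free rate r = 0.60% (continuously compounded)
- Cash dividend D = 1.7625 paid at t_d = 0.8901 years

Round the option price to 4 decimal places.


PV(D) = D * exp(-r * t_d) = 1.7625 * 0.99467364 = 1.75311228
S_0' = S_0 - PV(D) = 103.4600 - 1.75311228 = 101.70688772
d1 = (ln(S_0'/K) + (r + sigma^2/2)*T) / (sigma*sqrt(T)) = 0.26850766
d2 = d1 - sigma*sqrt(T) = 0.09704338
exp(-rT) = 0.99104038
N(-d1) = 0.39415429; N(-d2) = 0.46134597
P = K * exp(-rT) * N(-d2) - S_0' * N(-d1) = 99.4600 * 0.99104038 * 0.46134597 - 101.70688772 * 0.39415429 = 5.3861

Answer: Price = 5.3861


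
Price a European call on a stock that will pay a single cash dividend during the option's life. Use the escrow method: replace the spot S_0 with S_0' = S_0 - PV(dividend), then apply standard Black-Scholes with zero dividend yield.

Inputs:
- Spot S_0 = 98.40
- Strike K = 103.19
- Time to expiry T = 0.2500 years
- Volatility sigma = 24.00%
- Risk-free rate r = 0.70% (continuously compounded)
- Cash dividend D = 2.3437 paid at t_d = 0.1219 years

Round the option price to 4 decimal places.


PV(D) = D * exp(-r * t_d) = 2.3437 * 0.99914706 = 2.34170097
S_0' = S_0 - PV(D) = 98.4000 - 2.34170097 = 96.05829903
d1 = (ln(S_0'/K) + (r + sigma^2/2)*T) / (sigma*sqrt(T)) = -0.52222217
d2 = d1 - sigma*sqrt(T) = -0.64222217
exp(-rT) = 0.99825153
N(d1) = 0.30075783; N(d2) = 0.26036447
C = S_0' * N(d1) - K * exp(-rT) * N(d2) = 96.05829903 * 0.30075783 - 103.1900 * 0.99825153 * 0.26036447 = 2.0703

Answer: Price = 2.0703


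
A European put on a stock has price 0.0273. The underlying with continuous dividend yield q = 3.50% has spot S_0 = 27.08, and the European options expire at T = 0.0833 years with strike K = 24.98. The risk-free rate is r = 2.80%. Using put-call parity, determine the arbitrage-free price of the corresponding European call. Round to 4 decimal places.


Answer: Call price = 2.1067

Derivation:
Put-call parity: C - P = S_0 * exp(-qT) - K * exp(-rT).
S_0 * exp(-qT) = 27.0800 * 0.99708875 = 27.00116324
K * exp(-rT) = 24.9800 * 0.99767032 = 24.92180454
C = P + S*exp(-qT) - K*exp(-rT)
C = 0.0273 + 27.00116324 - 24.92180454 = 2.1067


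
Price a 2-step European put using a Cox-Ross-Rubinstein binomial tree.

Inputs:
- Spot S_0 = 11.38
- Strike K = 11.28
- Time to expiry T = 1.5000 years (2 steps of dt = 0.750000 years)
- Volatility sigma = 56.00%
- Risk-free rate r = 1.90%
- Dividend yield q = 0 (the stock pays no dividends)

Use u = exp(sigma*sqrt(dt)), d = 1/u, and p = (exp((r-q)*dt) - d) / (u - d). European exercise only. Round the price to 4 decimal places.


dt = T/N = 0.750000
u = exp(sigma*sqrt(dt)) = 1.624133; d = 1/u = 0.615713
p = (exp((r-q)*dt) - d) / (u - d) = 0.395310
Discount per step: exp(-r*dt) = 0.985851
Stock lattice S(k, i) with i counting down-moves:
  k=0: S(0,0) = 11.3800
  k=1: S(1,0) = 18.4826; S(1,1) = 7.0068
  k=2: S(2,0) = 30.0183; S(2,1) = 11.3800; S(2,2) = 4.3142
Terminal payoffs V(N, i) = max(K - S_T, 0):
  V(2,0) = 0.000000; V(2,1) = 0.000000; V(2,2) = 6.965813
Backward induction: V(k, i) = exp(-r*dt) * [p * V(k+1, i) + (1-p) * V(k+1, i+1)].
  V(1,0) = exp(-r*dt) * [p*0.000000 + (1-p)*0.000000] = 0.000000
  V(1,1) = exp(-r*dt) * [p*0.000000 + (1-p)*6.965813] = 4.152557
  V(0,0) = exp(-r*dt) * [p*0.000000 + (1-p)*4.152557] = 2.475480

Answer: Price = V(0,0) = 2.4755


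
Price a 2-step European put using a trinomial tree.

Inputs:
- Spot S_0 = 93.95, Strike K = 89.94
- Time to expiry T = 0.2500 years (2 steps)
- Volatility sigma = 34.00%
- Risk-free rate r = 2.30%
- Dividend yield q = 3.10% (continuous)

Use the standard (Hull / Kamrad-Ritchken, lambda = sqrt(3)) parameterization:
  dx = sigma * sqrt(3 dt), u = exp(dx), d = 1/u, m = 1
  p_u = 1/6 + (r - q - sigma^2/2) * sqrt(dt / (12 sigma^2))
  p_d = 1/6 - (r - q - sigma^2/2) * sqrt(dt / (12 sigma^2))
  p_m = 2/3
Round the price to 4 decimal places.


dt = T/N = 0.125000; dx = sigma*sqrt(3*dt) = 0.208207
u = exp(dx) = 1.231468; d = 1/u = 0.812039
p_u = 0.146915, p_m = 0.666667, p_d = 0.186419
Discount per step: exp(-r*dt) = 0.997129
Stock lattice S(k, j) with j the centered position index:
  k=0: S(0,+0) = 93.9500
  k=1: S(1,-1) = 76.2911; S(1,+0) = 93.9500; S(1,+1) = 115.6964
  k=2: S(2,-2) = 61.9514; S(2,-1) = 76.2911; S(2,+0) = 93.9500; S(2,+1) = 115.6964; S(2,+2) = 142.4763
Terminal payoffs V(N, j) = max(K - S_T, 0):
  V(2,-2) = 27.988646; V(2,-1) = 13.648914; V(2,+0) = 0.000000; V(2,+1) = 0.000000; V(2,+2) = 0.000000
Backward induction: V(k, j) = exp(-r*dt) * [p_u * V(k+1, j+1) + p_m * V(k+1, j) + p_d * V(k+1, j-1)]
  V(1,-1) = exp(-r*dt) * [p_u*0.000000 + p_m*13.648914 + p_d*27.988646] = 14.275781
  V(1,+0) = exp(-r*dt) * [p_u*0.000000 + p_m*0.000000 + p_d*13.648914] = 2.537108
  V(1,+1) = exp(-r*dt) * [p_u*0.000000 + p_m*0.000000 + p_d*0.000000] = 0.000000
  V(0,+0) = exp(-r*dt) * [p_u*0.000000 + p_m*2.537108 + p_d*14.275781] = 4.340181

Answer: Price = V(0,0) = 4.3402


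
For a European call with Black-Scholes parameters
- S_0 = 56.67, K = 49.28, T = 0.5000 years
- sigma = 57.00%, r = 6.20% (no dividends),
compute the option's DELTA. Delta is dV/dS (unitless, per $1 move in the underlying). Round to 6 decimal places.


d1 = 0.6251113015; d2 = 0.2220604362
phi(d1) = 0.3281381393; exp(-qT) = 1.0000000000; exp(-rT) = 0.9694755731
N(d1) = 0.7340509945
Delta = exp(-qT) * N(d1) = 1.0000000000 * 0.7340509945 = 0.734051

Answer: Delta = 0.734051


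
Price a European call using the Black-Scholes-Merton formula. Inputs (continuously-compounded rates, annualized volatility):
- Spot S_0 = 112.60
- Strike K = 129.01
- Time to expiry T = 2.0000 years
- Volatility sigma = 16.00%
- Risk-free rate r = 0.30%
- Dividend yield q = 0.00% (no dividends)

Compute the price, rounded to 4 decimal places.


d1 = (ln(S/K) + (r - q + 0.5*sigma^2) * T) / (sigma * sqrt(T)) = -0.46160021
d2 = d1 - sigma * sqrt(T) = -0.68787438
exp(-rT) = 0.99401796; exp(-qT) = 1.00000000
C = S_0 * exp(-qT) * N(d1) - K * exp(-rT) * N(d2)
N(d1) = 0.32218402; N(d2) = 0.24576594
C = 112.6000 * 1.00000000 * 0.32218402 - 129.0100 * 0.99401796 * 0.24576594 = 4.7613

Answer: Price = 4.7613


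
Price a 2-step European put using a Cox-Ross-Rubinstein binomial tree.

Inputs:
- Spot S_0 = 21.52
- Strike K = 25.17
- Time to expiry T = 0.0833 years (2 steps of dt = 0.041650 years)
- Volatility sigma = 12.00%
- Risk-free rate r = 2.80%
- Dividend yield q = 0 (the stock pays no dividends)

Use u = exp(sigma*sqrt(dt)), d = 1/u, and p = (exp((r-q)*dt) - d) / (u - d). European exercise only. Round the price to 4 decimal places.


dt = T/N = 0.041650
u = exp(sigma*sqrt(dt)) = 1.024792; d = 1/u = 0.975807
p = (exp((r-q)*dt) - d) / (u - d) = 0.517699
Discount per step: exp(-r*dt) = 0.998834
Stock lattice S(k, i) with i counting down-moves:
  k=0: S(0,0) = 21.5200
  k=1: S(1,0) = 22.0535; S(1,1) = 20.9994
  k=2: S(2,0) = 22.6003; S(2,1) = 21.5200; S(2,2) = 20.4913
Terminal payoffs V(N, i) = max(K - S_T, 0):
  V(2,0) = 2.569710; V(2,1) = 3.650000; V(2,2) = 4.678652
Backward induction: V(k, i) = exp(-r*dt) * [p * V(k+1, i) + (1-p) * V(k+1, i+1)].
  V(1,0) = exp(-r*dt) * [p*2.569710 + (1-p)*3.650000] = 3.087133
  V(1,1) = exp(-r*dt) * [p*3.650000 + (1-p)*4.678652] = 4.141288
  V(0,0) = exp(-r*dt) * [p*3.087133 + (1-p)*4.141288] = 3.591362

Answer: Price = V(0,0) = 3.5914


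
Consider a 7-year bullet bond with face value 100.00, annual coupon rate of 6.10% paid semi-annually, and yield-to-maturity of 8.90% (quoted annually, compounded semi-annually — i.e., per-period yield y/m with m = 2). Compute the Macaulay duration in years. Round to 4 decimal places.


Answer: Macaulay duration = 5.6845 years

Derivation:
Coupon per period c = face * coupon_rate / m = 3.050000
Periods per year m = 2; per-period yield y/m = 0.044500
Number of cashflows N = 14
Cashflows (t years, CF_t, discount factor 1/(1+y/m)^(m*t), PV):
  t = 0.5000: CF_t = 3.050000, DF = 0.957396, PV = 2.920057
  t = 1.0000: CF_t = 3.050000, DF = 0.916607, PV = 2.795651
  t = 1.5000: CF_t = 3.050000, DF = 0.877556, PV = 2.676545
  t = 2.0000: CF_t = 3.050000, DF = 0.840168, PV = 2.562513
  t = 2.5000: CF_t = 3.050000, DF = 0.804374, PV = 2.453339
  t = 3.0000: CF_t = 3.050000, DF = 0.770104, PV = 2.348817
  t = 3.5000: CF_t = 3.050000, DF = 0.737294, PV = 2.248748
  t = 4.0000: CF_t = 3.050000, DF = 0.705883, PV = 2.152942
  t = 4.5000: CF_t = 3.050000, DF = 0.675809, PV = 2.061218
  t = 5.0000: CF_t = 3.050000, DF = 0.647017, PV = 1.973401
  t = 5.5000: CF_t = 3.050000, DF = 0.619451, PV = 1.889326
  t = 6.0000: CF_t = 3.050000, DF = 0.593060, PV = 1.808833
  t = 6.5000: CF_t = 3.050000, DF = 0.567793, PV = 1.731769
  t = 7.0000: CF_t = 103.050000, DF = 0.543603, PV = 56.018281
Price P = sum_t PV_t = 85.641440
Macaulay numerator sum_t t * PV_t:
  t * PV_t at t = 0.5000: 1.460029
  t * PV_t at t = 1.0000: 2.795651
  t * PV_t at t = 1.5000: 4.014817
  t * PV_t at t = 2.0000: 5.125026
  t * PV_t at t = 2.5000: 6.133348
  t * PV_t at t = 3.0000: 7.046451
  t * PV_t at t = 3.5000: 7.870617
  t * PV_t at t = 4.0000: 8.611767
  t * PV_t at t = 4.5000: 9.275479
  t * PV_t at t = 5.0000: 9.867006
  t * PV_t at t = 5.5000: 10.391294
  t * PV_t at t = 6.0000: 10.852999
  t * PV_t at t = 6.5000: 11.256501
  t * PV_t at t = 7.0000: 392.127965
Macaulay duration D = (sum_t t * PV_t) / P = 486.828950 / 85.641440 = 5.684502


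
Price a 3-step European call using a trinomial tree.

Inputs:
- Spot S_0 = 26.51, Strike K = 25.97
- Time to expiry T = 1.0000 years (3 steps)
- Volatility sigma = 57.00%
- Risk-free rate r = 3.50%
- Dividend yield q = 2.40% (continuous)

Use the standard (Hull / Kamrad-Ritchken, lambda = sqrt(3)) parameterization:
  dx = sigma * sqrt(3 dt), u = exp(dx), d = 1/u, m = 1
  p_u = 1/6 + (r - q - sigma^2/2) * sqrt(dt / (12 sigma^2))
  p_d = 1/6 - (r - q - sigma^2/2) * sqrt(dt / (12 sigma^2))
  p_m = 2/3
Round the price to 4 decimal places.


Answer: Price = V(0,0) = 5.5538

Derivation:
dt = T/N = 0.333333; dx = sigma*sqrt(3*dt) = 0.570000
u = exp(dx) = 1.768267; d = 1/u = 0.565525
p_u = 0.122383, p_m = 0.666667, p_d = 0.210950
Discount per step: exp(-r*dt) = 0.988401
Stock lattice S(k, j) with j the centered position index:
  k=0: S(0,+0) = 26.5100
  k=1: S(1,-1) = 14.9921; S(1,+0) = 26.5100; S(1,+1) = 46.8768
  k=2: S(2,-2) = 8.4784; S(2,-1) = 14.9921; S(2,+0) = 26.5100; S(2,+1) = 46.8768; S(2,+2) = 82.8906
  k=3: S(3,-3) = 4.7948; S(3,-2) = 8.4784; S(3,-1) = 14.9921; S(3,+0) = 26.5100; S(3,+1) = 46.8768; S(3,+2) = 82.8906; S(3,+3) = 146.5728
Terminal payoffs V(N, j) = max(S_T - K, 0):
  V(3,-3) = 0.000000; V(3,-2) = 0.000000; V(3,-1) = 0.000000; V(3,+0) = 0.540000; V(3,+1) = 20.906760; V(3,+2) = 56.920629; V(3,+3) = 120.602769
Backward induction: V(k, j) = exp(-r*dt) * [p_u * V(k+1, j+1) + p_m * V(k+1, j) + p_d * V(k+1, j-1)]
  V(2,-2) = exp(-r*dt) * [p_u*0.000000 + p_m*0.000000 + p_d*0.000000] = 0.000000
  V(2,-1) = exp(-r*dt) * [p_u*0.540000 + p_m*0.000000 + p_d*0.000000] = 0.065320
  V(2,+0) = exp(-r*dt) * [p_u*20.906760 + p_m*0.540000 + p_d*0.000000] = 2.884780
  V(2,+1) = exp(-r*dt) * [p_u*56.920629 + p_m*20.906760 + p_d*0.540000] = 20.774089
  V(2,+2) = exp(-r*dt) * [p_u*120.602769 + p_m*56.920629 + p_d*20.906760] = 56.454613
  V(1,-1) = exp(-r*dt) * [p_u*2.884780 + p_m*0.065320 + p_d*0.000000] = 0.391995
  V(1,+0) = exp(-r*dt) * [p_u*20.774089 + p_m*2.884780 + p_d*0.065320] = 4.427407
  V(1,+1) = exp(-r*dt) * [p_u*56.454613 + p_m*20.774089 + p_d*2.884780] = 21.119191
  V(0,+0) = exp(-r*dt) * [p_u*21.119191 + p_m*4.427407 + p_d*0.391995] = 5.553753


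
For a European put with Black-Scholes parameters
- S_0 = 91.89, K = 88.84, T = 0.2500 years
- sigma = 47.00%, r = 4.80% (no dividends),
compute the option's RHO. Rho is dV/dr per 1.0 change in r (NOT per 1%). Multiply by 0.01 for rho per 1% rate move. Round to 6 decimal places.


Answer: Rho = -10.297309

Derivation:
d1 = 0.3122030233; d2 = 0.0772030233
phi(d1) = 0.3799658506; exp(-qT) = 1.0000000000; exp(-rT) = 0.9880717129
N(-d2) = 0.4692310183
Rho = -K*T*exp(-rT)*N(-d2) = -88.8400 * 0.2500 * 0.9880717129 * 0.4692310183 = -10.297309


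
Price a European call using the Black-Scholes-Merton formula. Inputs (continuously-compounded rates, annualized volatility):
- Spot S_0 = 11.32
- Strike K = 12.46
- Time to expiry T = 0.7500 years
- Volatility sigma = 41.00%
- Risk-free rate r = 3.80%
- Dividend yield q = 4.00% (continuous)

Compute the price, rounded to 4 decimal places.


Answer: Price = 1.1252

Derivation:
d1 = (ln(S/K) + (r - q + 0.5*sigma^2) * T) / (sigma * sqrt(T)) = -0.09692427
d2 = d1 - sigma * sqrt(T) = -0.45199468
exp(-rT) = 0.97190229; exp(-qT) = 0.97044553
C = S_0 * exp(-qT) * N(d1) - K * exp(-rT) * N(d2)
N(d1) = 0.46139327; N(d2) = 0.32563641
C = 11.3200 * 0.97044553 * 0.46139327 - 12.4600 * 0.97190229 * 0.32563641 = 1.1252


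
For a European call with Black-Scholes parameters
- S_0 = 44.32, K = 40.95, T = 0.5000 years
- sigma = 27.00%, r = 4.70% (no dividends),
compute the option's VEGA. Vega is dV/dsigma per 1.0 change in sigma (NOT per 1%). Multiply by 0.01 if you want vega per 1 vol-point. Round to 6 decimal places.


d1 = 0.6327779798; d2 = 0.4418591489
phi(d1) = 0.3265596933; exp(-qT) = 1.0000000000; exp(-rT) = 0.9767739747
Vega = S * exp(-qT) * phi(d1) * sqrt(T) = 44.3200 * 1.0000000000 * 0.3265596933 * 0.7071067812 = 10.234045

Answer: Vega = 10.234045


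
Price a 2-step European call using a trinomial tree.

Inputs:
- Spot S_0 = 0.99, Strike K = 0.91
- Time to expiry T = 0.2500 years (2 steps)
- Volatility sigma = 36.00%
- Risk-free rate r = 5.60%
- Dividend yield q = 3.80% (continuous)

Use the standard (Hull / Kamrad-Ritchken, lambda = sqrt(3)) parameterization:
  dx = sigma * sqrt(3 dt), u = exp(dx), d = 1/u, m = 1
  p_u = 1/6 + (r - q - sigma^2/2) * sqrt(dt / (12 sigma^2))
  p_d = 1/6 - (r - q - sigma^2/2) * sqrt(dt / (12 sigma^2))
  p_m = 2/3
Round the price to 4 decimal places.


Answer: Price = V(0,0) = 0.1194

Derivation:
dt = T/N = 0.125000; dx = sigma*sqrt(3*dt) = 0.220454
u = exp(dx) = 1.246643; d = 1/u = 0.802154
p_u = 0.153399, p_m = 0.666667, p_d = 0.179935
Discount per step: exp(-r*dt) = 0.993024
Stock lattice S(k, j) with j the centered position index:
  k=0: S(0,+0) = 0.9900
  k=1: S(1,-1) = 0.7941; S(1,+0) = 0.9900; S(1,+1) = 1.2342
  k=2: S(2,-2) = 0.6370; S(2,-1) = 0.7941; S(2,+0) = 0.9900; S(2,+1) = 1.2342; S(2,+2) = 1.5386
Terminal payoffs V(N, j) = max(S_T - K, 0):
  V(2,-2) = 0.000000; V(2,-1) = 0.000000; V(2,+0) = 0.080000; V(2,+1) = 0.324176; V(2,+2) = 0.628577
Backward induction: V(k, j) = exp(-r*dt) * [p_u * V(k+1, j+1) + p_m * V(k+1, j) + p_d * V(k+1, j-1)]
  V(1,-1) = exp(-r*dt) * [p_u*0.080000 + p_m*0.000000 + p_d*0.000000] = 0.012186
  V(1,+0) = exp(-r*dt) * [p_u*0.324176 + p_m*0.080000 + p_d*0.000000] = 0.102343
  V(1,+1) = exp(-r*dt) * [p_u*0.628577 + p_m*0.324176 + p_d*0.080000] = 0.324655
  V(0,+0) = exp(-r*dt) * [p_u*0.324655 + p_m*0.102343 + p_d*0.012186] = 0.119384


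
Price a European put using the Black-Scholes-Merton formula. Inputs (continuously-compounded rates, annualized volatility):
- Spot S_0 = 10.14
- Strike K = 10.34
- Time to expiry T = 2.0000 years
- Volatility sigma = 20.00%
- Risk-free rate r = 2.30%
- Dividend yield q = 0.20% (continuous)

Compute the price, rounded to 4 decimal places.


d1 = (ln(S/K) + (r - q + 0.5*sigma^2) * T) / (sigma * sqrt(T)) = 0.22085819
d2 = d1 - sigma * sqrt(T) = -0.06198452
exp(-rT) = 0.95504196; exp(-qT) = 0.99600799
P = K * exp(-rT) * N(-d2) - S_0 * exp(-qT) * N(-d1)
N(-d1) = 0.41260143; N(-d2) = 0.52471242
P = 10.3400 * 0.95504196 * 0.52471242 - 10.1400 * 0.99600799 * 0.41260143 = 1.0145

Answer: Price = 1.0145


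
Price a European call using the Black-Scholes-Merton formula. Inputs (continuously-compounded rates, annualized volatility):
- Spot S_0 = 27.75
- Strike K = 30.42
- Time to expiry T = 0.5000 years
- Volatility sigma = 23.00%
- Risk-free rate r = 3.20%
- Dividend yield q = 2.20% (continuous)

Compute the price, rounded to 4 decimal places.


Answer: Price = 0.8725

Derivation:
d1 = (ln(S/K) + (r - q + 0.5*sigma^2) * T) / (sigma * sqrt(T)) = -0.45279089
d2 = d1 - sigma * sqrt(T) = -0.61542545
exp(-rT) = 0.98412732; exp(-qT) = 0.98906028
C = S_0 * exp(-qT) * N(d1) - K * exp(-rT) * N(d2)
N(d1) = 0.32534966; N(d2) = 0.26913690
C = 27.7500 * 0.98906028 * 0.32534966 - 30.4200 * 0.98412732 * 0.26913690 = 0.8725


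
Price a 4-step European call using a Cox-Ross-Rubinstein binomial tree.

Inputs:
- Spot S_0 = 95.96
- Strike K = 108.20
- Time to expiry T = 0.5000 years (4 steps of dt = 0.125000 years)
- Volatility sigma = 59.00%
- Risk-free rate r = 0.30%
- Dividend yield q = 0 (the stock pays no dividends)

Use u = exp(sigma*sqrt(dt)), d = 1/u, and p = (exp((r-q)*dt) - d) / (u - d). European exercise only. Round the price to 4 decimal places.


Answer: Price = V(0,0) = 12.0316

Derivation:
dt = T/N = 0.125000
u = exp(sigma*sqrt(dt)) = 1.231948; d = 1/u = 0.811723
p = (exp((r-q)*dt) - d) / (u - d) = 0.448932
Discount per step: exp(-r*dt) = 0.999625
Stock lattice S(k, i) with i counting down-moves:
  k=0: S(0,0) = 95.9600
  k=1: S(1,0) = 118.2177; S(1,1) = 77.8929
  k=2: S(2,0) = 145.6381; S(2,1) = 95.9600; S(2,2) = 63.2274
  k=3: S(3,0) = 179.4185; S(3,1) = 118.2177; S(3,2) = 77.8929; S(3,3) = 51.3232
  k=4: S(4,0) = 221.0342; S(4,1) = 145.6381; S(4,2) = 95.9600; S(4,3) = 63.2274; S(4,4) = 41.6602
Terminal payoffs V(N, i) = max(S_T - K, 0):
  V(4,0) = 112.834200; V(4,1) = 37.438051; V(4,2) = 0.000000; V(4,3) = 0.000000; V(4,4) = 0.000000
Backward induction: V(k, i) = exp(-r*dt) * [p * V(k+1, i) + (1-p) * V(k+1, i+1)].
  V(3,0) = exp(-r*dt) * [p*112.834200 + (1-p)*37.438051] = 71.259045
  V(3,1) = exp(-r*dt) * [p*37.438051 + (1-p)*0.000000] = 16.800826
  V(3,2) = exp(-r*dt) * [p*0.000000 + (1-p)*0.000000] = 0.000000
  V(3,3) = exp(-r*dt) * [p*0.000000 + (1-p)*0.000000] = 0.000000
  V(2,0) = exp(-r*dt) * [p*71.259045 + (1-p)*16.800826] = 41.233381
  V(2,1) = exp(-r*dt) * [p*16.800826 + (1-p)*0.000000] = 7.539596
  V(2,2) = exp(-r*dt) * [p*0.000000 + (1-p)*0.000000] = 0.000000
  V(1,0) = exp(-r*dt) * [p*41.233381 + (1-p)*7.539596] = 22.657306
  V(1,1) = exp(-r*dt) * [p*7.539596 + (1-p)*0.000000] = 3.383494
  V(0,0) = exp(-r*dt) * [p*22.657306 + (1-p)*3.383494] = 12.031607


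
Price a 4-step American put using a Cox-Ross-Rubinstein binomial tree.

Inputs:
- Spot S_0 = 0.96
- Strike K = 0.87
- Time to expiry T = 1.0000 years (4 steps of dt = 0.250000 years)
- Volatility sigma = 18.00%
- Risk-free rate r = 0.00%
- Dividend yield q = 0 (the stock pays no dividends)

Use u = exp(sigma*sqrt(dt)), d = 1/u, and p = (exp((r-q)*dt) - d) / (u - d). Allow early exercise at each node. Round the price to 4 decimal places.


Answer: Price = V(0,0) = 0.0335

Derivation:
dt = T/N = 0.250000
u = exp(sigma*sqrt(dt)) = 1.094174; d = 1/u = 0.913931
p = (exp((r-q)*dt) - d) / (u - d) = 0.477515
Discount per step: exp(-r*dt) = 1.000000
Stock lattice S(k, i) with i counting down-moves:
  k=0: S(0,0) = 0.9600
  k=1: S(1,0) = 1.0504; S(1,1) = 0.8774
  k=2: S(2,0) = 1.1493; S(2,1) = 0.9600; S(2,2) = 0.8019
  k=3: S(3,0) = 1.2576; S(3,1) = 1.0504; S(3,2) = 0.8774; S(3,3) = 0.7328
  k=4: S(4,0) = 1.3760; S(4,1) = 1.1493; S(4,2) = 0.9600; S(4,3) = 0.8019; S(4,4) = 0.6698
Terminal payoffs V(N, i) = max(K - S_T, 0):
  V(4,0) = 0.000000; V(4,1) = 0.000000; V(4,2) = 0.000000; V(4,3) = 0.068141; V(4,4) = 0.200231
Backward induction: V(k, i) = exp(-r*dt) * [p * V(k+1, i) + (1-p) * V(k+1, i+1)]; then take max(V_cont, immediate exercise) for American.
  V(3,0) = exp(-r*dt) * [p*0.000000 + (1-p)*0.000000] = 0.000000; exercise = 0.000000; V(3,0) = max -> 0.000000
  V(3,1) = exp(-r*dt) * [p*0.000000 + (1-p)*0.000000] = 0.000000; exercise = 0.000000; V(3,1) = max -> 0.000000
  V(3,2) = exp(-r*dt) * [p*0.000000 + (1-p)*0.068141] = 0.035602; exercise = 0.000000; V(3,2) = max -> 0.035602
  V(3,3) = exp(-r*dt) * [p*0.068141 + (1-p)*0.200231] = 0.137156; exercise = 0.137156; V(3,3) = max -> 0.137156
  V(2,0) = exp(-r*dt) * [p*0.000000 + (1-p)*0.000000] = 0.000000; exercise = 0.000000; V(2,0) = max -> 0.000000
  V(2,1) = exp(-r*dt) * [p*0.000000 + (1-p)*0.035602] = 0.018602; exercise = 0.000000; V(2,1) = max -> 0.018602
  V(2,2) = exp(-r*dt) * [p*0.035602 + (1-p)*0.137156] = 0.088662; exercise = 0.068141; V(2,2) = max -> 0.088662
  V(1,0) = exp(-r*dt) * [p*0.000000 + (1-p)*0.018602] = 0.009719; exercise = 0.000000; V(1,0) = max -> 0.009719
  V(1,1) = exp(-r*dt) * [p*0.018602 + (1-p)*0.088662] = 0.055207; exercise = 0.000000; V(1,1) = max -> 0.055207
  V(0,0) = exp(-r*dt) * [p*0.009719 + (1-p)*0.055207] = 0.033486; exercise = 0.000000; V(0,0) = max -> 0.033486


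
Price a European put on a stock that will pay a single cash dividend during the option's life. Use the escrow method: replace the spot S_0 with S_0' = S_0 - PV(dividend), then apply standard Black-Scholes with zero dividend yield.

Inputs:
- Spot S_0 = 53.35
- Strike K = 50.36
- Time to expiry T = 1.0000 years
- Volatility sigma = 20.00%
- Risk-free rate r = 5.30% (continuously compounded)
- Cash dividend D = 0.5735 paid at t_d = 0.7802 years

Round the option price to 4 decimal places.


PV(D) = D * exp(-r * t_d) = 0.5735 * 0.95949267 = 0.55026905
S_0' = S_0 - PV(D) = 53.3500 - 0.55026905 = 52.79973095
d1 = (ln(S_0'/K) + (r + sigma^2/2)*T) / (sigma*sqrt(T)) = 0.60154443
d2 = d1 - sigma*sqrt(T) = 0.40154443
exp(-rT) = 0.94838001
N(-d1) = 0.27373871; N(-d2) = 0.34400967
P = K * exp(-rT) * N(-d2) - S_0' * N(-d1) = 50.3600 * 0.94838001 * 0.34400967 - 52.79973095 * 0.27373871 = 1.9767

Answer: Price = 1.9767


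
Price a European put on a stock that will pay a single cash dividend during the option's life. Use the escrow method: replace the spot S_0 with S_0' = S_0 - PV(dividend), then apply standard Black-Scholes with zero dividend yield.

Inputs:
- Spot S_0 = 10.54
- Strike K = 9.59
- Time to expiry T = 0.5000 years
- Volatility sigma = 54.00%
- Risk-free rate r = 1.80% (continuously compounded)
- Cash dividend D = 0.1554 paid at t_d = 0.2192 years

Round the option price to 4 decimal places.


PV(D) = D * exp(-r * t_d) = 0.1554 * 0.99606217 = 0.15478806
S_0' = S_0 - PV(D) = 10.5400 - 0.15478806 = 10.38521194
d1 = (ln(S_0'/K) + (r + sigma^2/2)*T) / (sigma*sqrt(T)) = 0.42311692
d2 = d1 - sigma*sqrt(T) = 0.04127926
exp(-rT) = 0.99104038
N(-d1) = 0.33610498; N(-d2) = 0.48353663
P = K * exp(-rT) * N(-d2) - S_0' * N(-d1) = 9.5900 * 0.99104038 * 0.48353663 - 10.38521194 * 0.33610498 = 1.1050

Answer: Price = 1.1050


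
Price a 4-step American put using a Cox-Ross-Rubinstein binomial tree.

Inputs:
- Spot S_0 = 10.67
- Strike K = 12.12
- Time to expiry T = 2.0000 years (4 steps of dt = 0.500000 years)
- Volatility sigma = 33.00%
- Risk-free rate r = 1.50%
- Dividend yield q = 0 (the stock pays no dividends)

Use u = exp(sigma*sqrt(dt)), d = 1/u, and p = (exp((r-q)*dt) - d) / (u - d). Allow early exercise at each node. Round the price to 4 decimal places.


dt = T/N = 0.500000
u = exp(sigma*sqrt(dt)) = 1.262817; d = 1/u = 0.791880
p = (exp((r-q)*dt) - d) / (u - d) = 0.457913
Discount per step: exp(-r*dt) = 0.992528
Stock lattice S(k, i) with i counting down-moves:
  k=0: S(0,0) = 10.6700
  k=1: S(1,0) = 13.4743; S(1,1) = 8.4494
  k=2: S(2,0) = 17.0155; S(2,1) = 10.6700; S(2,2) = 6.6909
  k=3: S(3,0) = 21.4875; S(3,1) = 13.4743; S(3,2) = 8.4494; S(3,3) = 5.2984
  k=4: S(4,0) = 27.1348; S(4,1) = 17.0155; S(4,2) = 10.6700; S(4,3) = 6.6909; S(4,4) = 4.1957
Terminal payoffs V(N, i) = max(K - S_T, 0):
  V(4,0) = 0.000000; V(4,1) = 0.000000; V(4,2) = 1.450000; V(4,3) = 5.429119; V(4,4) = 7.924321
Backward induction: V(k, i) = exp(-r*dt) * [p * V(k+1, i) + (1-p) * V(k+1, i+1)]; then take max(V_cont, immediate exercise) for American.
  V(3,0) = exp(-r*dt) * [p*0.000000 + (1-p)*0.000000] = 0.000000; exercise = 0.000000; V(3,0) = max -> 0.000000
  V(3,1) = exp(-r*dt) * [p*0.000000 + (1-p)*1.450000] = 0.780154; exercise = 0.000000; V(3,1) = max -> 0.780154
  V(3,2) = exp(-r*dt) * [p*1.450000 + (1-p)*5.429119] = 3.580079; exercise = 3.670639; V(3,2) = max -> 3.670639
  V(3,3) = exp(-r*dt) * [p*5.429119 + (1-p)*7.924321] = 6.731064; exercise = 6.821624; V(3,3) = max -> 6.821624
  V(2,0) = exp(-r*dt) * [p*0.000000 + (1-p)*0.780154] = 0.419752; exercise = 0.000000; V(2,0) = max -> 0.419752
  V(2,1) = exp(-r*dt) * [p*0.780154 + (1-p)*3.670639] = 2.329513; exercise = 1.450000; V(2,1) = max -> 2.329513
  V(2,2) = exp(-r*dt) * [p*3.670639 + (1-p)*6.821624] = 5.338559; exercise = 5.429119; V(2,2) = max -> 5.429119
  V(1,0) = exp(-r*dt) * [p*0.419752 + (1-p)*2.329513] = 1.444137; exercise = 0.000000; V(1,0) = max -> 1.444137
  V(1,1) = exp(-r*dt) * [p*2.329513 + (1-p)*5.429119] = 3.979809; exercise = 3.670639; V(1,1) = max -> 3.979809
  V(0,0) = exp(-r*dt) * [p*1.444137 + (1-p)*3.979809] = 2.797632; exercise = 1.450000; V(0,0) = max -> 2.797632

Answer: Price = V(0,0) = 2.7976


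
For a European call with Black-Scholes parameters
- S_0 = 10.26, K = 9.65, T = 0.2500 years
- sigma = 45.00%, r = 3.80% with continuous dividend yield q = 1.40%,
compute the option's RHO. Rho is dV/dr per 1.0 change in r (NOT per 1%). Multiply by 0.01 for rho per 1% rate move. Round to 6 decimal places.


Answer: Rho = 1.371702

Derivation:
d1 = 0.4115885529; d2 = 0.1865885529
phi(d1) = 0.3665423904; exp(-qT) = 0.9965061179; exp(-rT) = 0.9905449824
N(d2) = 0.5740083787
Rho = K*T*exp(-rT)*N(d2) = 9.6500 * 0.2500 * 0.9905449824 * 0.5740083787 = 1.371702


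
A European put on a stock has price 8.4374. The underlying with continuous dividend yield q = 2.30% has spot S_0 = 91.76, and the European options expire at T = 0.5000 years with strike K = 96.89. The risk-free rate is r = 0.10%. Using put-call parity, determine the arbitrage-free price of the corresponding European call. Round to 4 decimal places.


Put-call parity: C - P = S_0 * exp(-qT) - K * exp(-rT).
S_0 * exp(-qT) = 91.7600 * 0.98856587 = 90.71080444
K * exp(-rT) = 96.8900 * 0.99950012 = 96.84156711
C = P + S*exp(-qT) - K*exp(-rT)
C = 8.4374 + 90.71080444 - 96.84156711 = 2.3066

Answer: Call price = 2.3066


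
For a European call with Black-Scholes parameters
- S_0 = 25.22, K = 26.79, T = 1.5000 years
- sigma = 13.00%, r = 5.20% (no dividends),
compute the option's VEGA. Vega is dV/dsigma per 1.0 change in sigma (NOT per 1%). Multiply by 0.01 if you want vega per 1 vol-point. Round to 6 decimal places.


d1 = 0.1902038017; d2 = 0.0309869684
phi(d1) = 0.3917907917; exp(-qT) = 1.0000000000; exp(-rT) = 0.9249644265
Vega = S * exp(-qT) * phi(d1) * sqrt(T) = 25.2200 * 1.0000000000 * 0.3917907917 * 1.2247448714 = 12.101660

Answer: Vega = 12.101660


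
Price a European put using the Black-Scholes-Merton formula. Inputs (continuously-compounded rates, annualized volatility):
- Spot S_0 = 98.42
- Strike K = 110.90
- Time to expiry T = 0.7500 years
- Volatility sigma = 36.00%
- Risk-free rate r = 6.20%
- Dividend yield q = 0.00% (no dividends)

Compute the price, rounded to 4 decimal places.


d1 = (ln(S/K) + (r - q + 0.5*sigma^2) * T) / (sigma * sqrt(T)) = -0.07789372
d2 = d1 - sigma * sqrt(T) = -0.38966287
exp(-rT) = 0.95456456; exp(-qT) = 1.00000000
P = K * exp(-rT) * N(-d2) - S_0 * exp(-qT) * N(-d1)
N(-d1) = 0.53104370; N(-d2) = 0.65160707
P = 110.9000 * 0.95456456 * 0.65160707 - 98.4200 * 1.00000000 * 0.53104370 = 16.7146

Answer: Price = 16.7146


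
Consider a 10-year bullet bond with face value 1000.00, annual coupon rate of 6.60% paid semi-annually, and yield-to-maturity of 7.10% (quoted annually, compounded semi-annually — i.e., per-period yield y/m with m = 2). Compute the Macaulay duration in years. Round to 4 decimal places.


Coupon per period c = face * coupon_rate / m = 33.000000
Periods per year m = 2; per-period yield y/m = 0.035500
Number of cashflows N = 20
Cashflows (t years, CF_t, discount factor 1/(1+y/m)^(m*t), PV):
  t = 0.5000: CF_t = 33.000000, DF = 0.965717, PV = 31.868662
  t = 1.0000: CF_t = 33.000000, DF = 0.932609, PV = 30.776111
  t = 1.5000: CF_t = 33.000000, DF = 0.900637, PV = 29.721015
  t = 2.0000: CF_t = 33.000000, DF = 0.869760, PV = 28.702090
  t = 2.5000: CF_t = 33.000000, DF = 0.839942, PV = 27.718098
  t = 3.0000: CF_t = 33.000000, DF = 0.811147, PV = 26.767840
  t = 3.5000: CF_t = 33.000000, DF = 0.783338, PV = 25.850159
  t = 4.0000: CF_t = 33.000000, DF = 0.756483, PV = 24.963939
  t = 4.5000: CF_t = 33.000000, DF = 0.730549, PV = 24.108101
  t = 5.0000: CF_t = 33.000000, DF = 0.705503, PV = 23.281605
  t = 5.5000: CF_t = 33.000000, DF = 0.681316, PV = 22.483442
  t = 6.0000: CF_t = 33.000000, DF = 0.657959, PV = 21.712643
  t = 6.5000: CF_t = 33.000000, DF = 0.635402, PV = 20.968270
  t = 7.0000: CF_t = 33.000000, DF = 0.613619, PV = 20.249416
  t = 7.5000: CF_t = 33.000000, DF = 0.592582, PV = 19.555206
  t = 8.0000: CF_t = 33.000000, DF = 0.572267, PV = 18.884796
  t = 8.5000: CF_t = 33.000000, DF = 0.552648, PV = 18.237369
  t = 9.0000: CF_t = 33.000000, DF = 0.533701, PV = 17.612138
  t = 9.5000: CF_t = 33.000000, DF = 0.515404, PV = 17.008342
  t = 10.0000: CF_t = 1033.000000, DF = 0.497735, PV = 514.159965
Price P = sum_t PV_t = 964.629206
Macaulay numerator sum_t t * PV_t:
  t * PV_t at t = 0.5000: 15.934331
  t * PV_t at t = 1.0000: 30.776111
  t * PV_t at t = 1.5000: 44.581522
  t * PV_t at t = 2.0000: 57.404181
  t * PV_t at t = 2.5000: 69.295245
  t * PV_t at t = 3.0000: 80.303519
  t * PV_t at t = 3.5000: 90.475556
  t * PV_t at t = 4.0000: 99.855756
  t * PV_t at t = 4.5000: 108.486457
  t * PV_t at t = 5.0000: 116.408023
  t * PV_t at t = 5.5000: 123.658933
  t * PV_t at t = 6.0000: 130.275861
  t * PV_t at t = 6.5000: 136.293754
  t * PV_t at t = 7.0000: 141.745909
  t * PV_t at t = 7.5000: 146.664044
  t * PV_t at t = 8.0000: 151.078365
  t * PV_t at t = 8.5000: 155.017636
  t * PV_t at t = 9.0000: 158.509243
  t * PV_t at t = 9.5000: 161.579248
  t * PV_t at t = 10.0000: 5141.599645
Macaulay duration D = (sum_t t * PV_t) / P = 7159.943338 / 964.629206 = 7.422482

Answer: Macaulay duration = 7.4225 years


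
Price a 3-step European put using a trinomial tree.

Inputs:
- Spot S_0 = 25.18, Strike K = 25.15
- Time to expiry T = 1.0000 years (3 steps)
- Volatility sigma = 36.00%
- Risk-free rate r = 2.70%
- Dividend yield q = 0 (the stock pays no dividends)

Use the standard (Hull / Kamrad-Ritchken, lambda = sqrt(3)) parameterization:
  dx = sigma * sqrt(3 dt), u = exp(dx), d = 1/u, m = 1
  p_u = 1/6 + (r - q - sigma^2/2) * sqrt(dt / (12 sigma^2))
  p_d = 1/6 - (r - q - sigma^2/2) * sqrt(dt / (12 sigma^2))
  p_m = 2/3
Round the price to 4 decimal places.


dt = T/N = 0.333333; dx = sigma*sqrt(3*dt) = 0.360000
u = exp(dx) = 1.433329; d = 1/u = 0.697676
p_u = 0.149167, p_m = 0.666667, p_d = 0.184167
Discount per step: exp(-r*dt) = 0.991040
Stock lattice S(k, j) with j the centered position index:
  k=0: S(0,+0) = 25.1800
  k=1: S(1,-1) = 17.5675; S(1,+0) = 25.1800; S(1,+1) = 36.0912
  k=2: S(2,-2) = 12.2564; S(2,-1) = 17.5675; S(2,+0) = 25.1800; S(2,+1) = 36.0912; S(2,+2) = 51.7306
  k=3: S(3,-3) = 8.5510; S(3,-2) = 12.2564; S(3,-1) = 17.5675; S(3,+0) = 25.1800; S(3,+1) = 36.0912; S(3,+2) = 51.7306; S(3,+3) = 74.1470
Terminal payoffs V(N, j) = max(K - S_T, 0):
  V(3,-3) = 16.598985; V(3,-2) = 12.893578; V(3,-1) = 7.582510; V(3,+0) = 0.000000; V(3,+1) = 0.000000; V(3,+2) = 0.000000; V(3,+3) = 0.000000
Backward induction: V(k, j) = exp(-r*dt) * [p_u * V(k+1, j+1) + p_m * V(k+1, j) + p_d * V(k+1, j-1)]
  V(2,-2) = exp(-r*dt) * [p_u*7.582510 + p_m*12.893578 + p_d*16.598985] = 12.669219
  V(2,-1) = exp(-r*dt) * [p_u*0.000000 + p_m*7.582510 + p_d*12.893578] = 7.363008
  V(2,+0) = exp(-r*dt) * [p_u*0.000000 + p_m*0.000000 + p_d*7.582510] = 1.383934
  V(2,+1) = exp(-r*dt) * [p_u*0.000000 + p_m*0.000000 + p_d*0.000000] = 0.000000
  V(2,+2) = exp(-r*dt) * [p_u*0.000000 + p_m*0.000000 + p_d*0.000000] = 0.000000
  V(1,-1) = exp(-r*dt) * [p_u*1.383934 + p_m*7.363008 + p_d*12.669219] = 7.381622
  V(1,+0) = exp(-r*dt) * [p_u*0.000000 + p_m*1.383934 + p_d*7.363008] = 2.258227
  V(1,+1) = exp(-r*dt) * [p_u*0.000000 + p_m*0.000000 + p_d*1.383934] = 0.252591
  V(0,+0) = exp(-r*dt) * [p_u*0.252591 + p_m*2.258227 + p_d*7.381622] = 2.876606

Answer: Price = V(0,0) = 2.8766


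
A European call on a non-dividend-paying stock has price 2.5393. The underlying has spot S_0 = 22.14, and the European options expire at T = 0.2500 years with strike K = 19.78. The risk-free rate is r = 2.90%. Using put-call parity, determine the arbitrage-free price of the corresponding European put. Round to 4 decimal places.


Answer: Put price = 0.0364

Derivation:
Put-call parity: C - P = S_0 * exp(-qT) - K * exp(-rT).
S_0 * exp(-qT) = 22.1400 * 1.00000000 = 22.14000000
K * exp(-rT) = 19.7800 * 0.99277622 = 19.63711359
P = C - S*exp(-qT) + K*exp(-rT)
P = 2.5393 - 22.14000000 + 19.63711359 = 0.0364


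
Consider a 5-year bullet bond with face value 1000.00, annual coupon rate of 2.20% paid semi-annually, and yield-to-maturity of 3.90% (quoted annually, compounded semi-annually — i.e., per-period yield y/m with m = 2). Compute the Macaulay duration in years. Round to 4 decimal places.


Answer: Macaulay duration = 4.7501 years

Derivation:
Coupon per period c = face * coupon_rate / m = 11.000000
Periods per year m = 2; per-period yield y/m = 0.019500
Number of cashflows N = 10
Cashflows (t years, CF_t, discount factor 1/(1+y/m)^(m*t), PV):
  t = 0.5000: CF_t = 11.000000, DF = 0.980873, PV = 10.789603
  t = 1.0000: CF_t = 11.000000, DF = 0.962112, PV = 10.583230
  t = 1.5000: CF_t = 11.000000, DF = 0.943709, PV = 10.380804
  t = 2.0000: CF_t = 11.000000, DF = 0.925659, PV = 10.182250
  t = 2.5000: CF_t = 11.000000, DF = 0.907954, PV = 9.987494
  t = 3.0000: CF_t = 11.000000, DF = 0.890588, PV = 9.796463
  t = 3.5000: CF_t = 11.000000, DF = 0.873553, PV = 9.609086
  t = 4.0000: CF_t = 11.000000, DF = 0.856845, PV = 9.425293
  t = 4.5000: CF_t = 11.000000, DF = 0.840456, PV = 9.245015
  t = 5.0000: CF_t = 1011.000000, DF = 0.824380, PV = 833.448663
Price P = sum_t PV_t = 923.447901
Macaulay numerator sum_t t * PV_t:
  t * PV_t at t = 0.5000: 5.394801
  t * PV_t at t = 1.0000: 10.583230
  t * PV_t at t = 1.5000: 15.571206
  t * PV_t at t = 2.0000: 20.364500
  t * PV_t at t = 2.5000: 24.968735
  t * PV_t at t = 3.0000: 29.389389
  t * PV_t at t = 3.5000: 33.631801
  t * PV_t at t = 4.0000: 37.701171
  t * PV_t at t = 4.5000: 41.602567
  t * PV_t at t = 5.0000: 4167.243317
Macaulay duration D = (sum_t t * PV_t) / P = 4386.450717 / 923.447901 = 4.750079


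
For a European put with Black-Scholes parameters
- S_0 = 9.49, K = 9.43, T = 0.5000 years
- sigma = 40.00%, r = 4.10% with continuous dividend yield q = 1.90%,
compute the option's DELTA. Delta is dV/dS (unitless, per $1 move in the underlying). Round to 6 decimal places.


d1 = 0.2027364095; d2 = -0.0801063030
phi(d1) = 0.3908272787; exp(-qT) = 0.9905449824; exp(-rT) = 0.9797086965
N(-d1) = 0.4196705317
Delta = -exp(-qT) * N(-d1) = -0.9905449824 * 0.4196705317 = -0.415703

Answer: Delta = -0.415703


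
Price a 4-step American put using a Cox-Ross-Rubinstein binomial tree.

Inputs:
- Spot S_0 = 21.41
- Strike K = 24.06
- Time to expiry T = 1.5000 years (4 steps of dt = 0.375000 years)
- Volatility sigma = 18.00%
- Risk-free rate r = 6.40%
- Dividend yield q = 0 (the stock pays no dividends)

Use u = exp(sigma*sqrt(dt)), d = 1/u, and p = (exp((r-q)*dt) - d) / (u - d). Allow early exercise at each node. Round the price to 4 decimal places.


Answer: Price = V(0,0) = 2.7479

Derivation:
dt = T/N = 0.375000
u = exp(sigma*sqrt(dt)) = 1.116532; d = 1/u = 0.895631
p = (exp((r-q)*dt) - d) / (u - d) = 0.582431
Discount per step: exp(-r*dt) = 0.976286
Stock lattice S(k, i) with i counting down-moves:
  k=0: S(0,0) = 21.4100
  k=1: S(1,0) = 23.9049; S(1,1) = 19.1755
  k=2: S(2,0) = 26.6906; S(2,1) = 21.4100; S(2,2) = 17.1741
  k=3: S(3,0) = 29.8009; S(3,1) = 23.9049; S(3,2) = 19.1755; S(3,3) = 15.3817
  k=4: S(4,0) = 33.2737; S(4,1) = 26.6906; S(4,2) = 21.4100; S(4,3) = 17.1741; S(4,4) = 13.7763
Terminal payoffs V(N, i) = max(K - S_T, 0):
  V(4,0) = 0.000000; V(4,1) = 0.000000; V(4,2) = 2.650000; V(4,3) = 6.885873; V(4,4) = 10.283697
Backward induction: V(k, i) = exp(-r*dt) * [p * V(k+1, i) + (1-p) * V(k+1, i+1)]; then take max(V_cont, immediate exercise) for American.
  V(3,0) = exp(-r*dt) * [p*0.000000 + (1-p)*0.000000] = 0.000000; exercise = 0.000000; V(3,0) = max -> 0.000000
  V(3,1) = exp(-r*dt) * [p*0.000000 + (1-p)*2.650000] = 1.080316; exercise = 0.155060; V(3,1) = max -> 1.080316
  V(3,2) = exp(-r*dt) * [p*2.650000 + (1-p)*6.885873] = 4.313979; exercise = 4.884545; V(3,2) = max -> 4.884545
  V(3,3) = exp(-r*dt) * [p*6.885873 + (1-p)*10.283697] = 8.107757; exercise = 8.678323; V(3,3) = max -> 8.678323
  V(2,0) = exp(-r*dt) * [p*0.000000 + (1-p)*1.080316] = 0.440408; exercise = 0.000000; V(2,0) = max -> 0.440408
  V(2,1) = exp(-r*dt) * [p*1.080316 + (1-p)*4.884545] = 2.605553; exercise = 2.650000; V(2,1) = max -> 2.650000
  V(2,2) = exp(-r*dt) * [p*4.884545 + (1-p)*8.678323] = 6.315307; exercise = 6.885873; V(2,2) = max -> 6.885873
  V(1,0) = exp(-r*dt) * [p*0.440408 + (1-p)*2.650000] = 1.330740; exercise = 0.155060; V(1,0) = max -> 1.330740
  V(1,1) = exp(-r*dt) * [p*2.650000 + (1-p)*6.885873] = 4.313979; exercise = 4.884545; V(1,1) = max -> 4.884545
  V(0,0) = exp(-r*dt) * [p*1.330740 + (1-p)*4.884545] = 2.747949; exercise = 2.650000; V(0,0) = max -> 2.747949


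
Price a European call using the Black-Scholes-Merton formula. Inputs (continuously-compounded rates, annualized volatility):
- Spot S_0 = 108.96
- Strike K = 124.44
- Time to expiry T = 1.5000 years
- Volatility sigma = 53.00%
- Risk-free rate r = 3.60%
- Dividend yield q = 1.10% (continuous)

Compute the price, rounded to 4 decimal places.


Answer: Price = 23.5757

Derivation:
d1 = (ln(S/K) + (r - q + 0.5*sigma^2) * T) / (sigma * sqrt(T)) = 0.17767608
d2 = d1 - sigma * sqrt(T) = -0.47143870
exp(-rT) = 0.94743211; exp(-qT) = 0.98363538
C = S_0 * exp(-qT) * N(d1) - K * exp(-rT) * N(d2)
N(d1) = 0.57051131; N(d2) = 0.31866374
C = 108.9600 * 0.98363538 * 0.57051131 - 124.4400 * 0.94743211 * 0.31866374 = 23.5757


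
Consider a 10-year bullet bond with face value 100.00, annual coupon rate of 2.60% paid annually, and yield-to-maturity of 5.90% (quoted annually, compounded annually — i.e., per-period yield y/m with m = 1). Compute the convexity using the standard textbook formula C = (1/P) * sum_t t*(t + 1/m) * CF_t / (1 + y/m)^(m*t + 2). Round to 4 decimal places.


Answer: Convexity = 81.8559

Derivation:
Coupon per period c = face * coupon_rate / m = 2.600000
Periods per year m = 1; per-period yield y/m = 0.059000
Number of cashflows N = 10
Cashflows (t years, CF_t, discount factor 1/(1+y/m)^(m*t), PV):
  t = 1.0000: CF_t = 2.600000, DF = 0.944287, PV = 2.455146
  t = 2.0000: CF_t = 2.600000, DF = 0.891678, PV = 2.318363
  t = 3.0000: CF_t = 2.600000, DF = 0.842000, PV = 2.189200
  t = 4.0000: CF_t = 2.600000, DF = 0.795090, PV = 2.067233
  t = 5.0000: CF_t = 2.600000, DF = 0.750793, PV = 1.952062
  t = 6.0000: CF_t = 2.600000, DF = 0.708964, PV = 1.843307
  t = 7.0000: CF_t = 2.600000, DF = 0.669466, PV = 1.740611
  t = 8.0000: CF_t = 2.600000, DF = 0.632168, PV = 1.643636
  t = 9.0000: CF_t = 2.600000, DF = 0.596948, PV = 1.552064
  t = 10.0000: CF_t = 102.600000, DF = 0.563690, PV = 57.834603
Price P = sum_t PV_t = 75.596225
Convexity numerator sum_t t*(t + 1/m) * CF_t / (1+y/m)^(m*t + 2):
  t = 1.0000: term = 4.378400
  t = 2.0000: term = 12.403400
  t = 3.0000: term = 23.424741
  t = 4.0000: term = 36.866133
  t = 5.0000: term = 52.218318
  t = 6.0000: term = 69.032716
  t = 7.0000: term = 86.915600
  t = 8.0000: term = 105.522785
  t = 9.0000: term = 124.554751
  t = 10.0000: term = 5672.683125
Convexity = (1/P) * sum = 6187.999969 / 75.596225 = 81.855938
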